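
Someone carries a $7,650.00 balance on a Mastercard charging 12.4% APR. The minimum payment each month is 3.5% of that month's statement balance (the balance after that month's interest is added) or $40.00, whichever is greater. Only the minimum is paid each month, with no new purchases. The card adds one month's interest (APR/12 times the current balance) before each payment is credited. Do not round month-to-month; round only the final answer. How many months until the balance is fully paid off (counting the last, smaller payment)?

110 months

Monthly rate r = 12.4%/12 = 1.03333% = 0.0103333.
While 3.5% of the post-interest balance exceeds $40.00, each month B ← (B·(1+r))·(1 − 0.035), i.e. B shrinks by the factor (1+r)·0.965 = 0.97497.
This holds for months 1–76. Entering month 77 the balance is $1,114.43; 3.5% of the post-interest balance is now below $40.00, so the flat $40.00 minimum applies from here.
From month 77 a fixed $40.00 at rate r clears $1,114.43 in 34 more payments. Total: 76 + 34 = 110 months.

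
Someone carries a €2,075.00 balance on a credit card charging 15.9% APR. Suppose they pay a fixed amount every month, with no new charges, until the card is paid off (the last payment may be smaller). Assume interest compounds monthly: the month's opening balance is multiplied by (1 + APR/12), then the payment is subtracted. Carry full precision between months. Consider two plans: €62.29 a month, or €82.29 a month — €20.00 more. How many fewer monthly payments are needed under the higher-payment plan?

Monthly rate r = 15.9%/12 = 1.325% = 0.01325.
At €62.29/mo: n = ⌈−ln(1 − rB₀/P)/ln(1+r)⌉ = 45 payments (last €14.84); total interest = total paid − €2,075.00 = €680.60.
At €82.29/mo: 31 payments (last €73.44); total interest €467.14.
Payments saved = 45 − 31 = 14.

14 fewer payments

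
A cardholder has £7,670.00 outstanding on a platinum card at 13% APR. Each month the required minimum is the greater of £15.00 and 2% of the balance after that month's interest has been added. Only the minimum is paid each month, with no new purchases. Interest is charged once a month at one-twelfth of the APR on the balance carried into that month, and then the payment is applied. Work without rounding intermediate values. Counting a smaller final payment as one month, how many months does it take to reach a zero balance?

Monthly rate r = 13%/12 = 1.08333% = 0.0108333.
While 2% of the post-interest balance exceeds £15.00, each month B ← (B·(1+r))·(1 − 0.02), i.e. B shrinks by the factor (1+r)·0.98 = 0.99062.
This holds for months 1–248. Entering month 249 the balance is £740.27; 2% of the post-interest balance is now below £15.00, so the flat £15.00 minimum applies from here.
From month 249 a fixed £15.00 at rate r clears £740.27 in 71 more payments. Total: 248 + 71 = 319 months.

319 months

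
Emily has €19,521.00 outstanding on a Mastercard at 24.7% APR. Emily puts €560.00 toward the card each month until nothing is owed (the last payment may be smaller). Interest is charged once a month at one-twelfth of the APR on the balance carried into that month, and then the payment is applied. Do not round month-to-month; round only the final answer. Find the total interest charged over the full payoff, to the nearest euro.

Monthly rate r = 24.7%/12 = 2.05833% = 0.0205833.
Payoff takes n = ⌈−ln(1 − rB₀/P)/ln(1+r)⌉ = ⌈62.045⌉ = 63 payments; the last is €25.32.
Total paid = 62·€560.00 + €25.32 = €34,745.32.
Total interest = total paid − principal = €34,745.32 − €19,521.00 = €15,224.32.

€15,224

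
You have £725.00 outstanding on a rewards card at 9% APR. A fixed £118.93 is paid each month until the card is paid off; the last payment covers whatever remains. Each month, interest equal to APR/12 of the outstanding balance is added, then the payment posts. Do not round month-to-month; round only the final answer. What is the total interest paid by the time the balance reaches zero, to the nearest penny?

£19.96

Monthly rate r = 9%/12 = 0.75% = 0.0075.
Payoff takes n = ⌈−ln(1 − rB₀/P)/ln(1+r)⌉ = ⌈6.263⌉ = 7 payments; the last is £31.38.
Total paid = 6·£118.93 + £31.38 = £744.96.
Total interest = total paid − principal = £744.96 − £725.00 = £19.96.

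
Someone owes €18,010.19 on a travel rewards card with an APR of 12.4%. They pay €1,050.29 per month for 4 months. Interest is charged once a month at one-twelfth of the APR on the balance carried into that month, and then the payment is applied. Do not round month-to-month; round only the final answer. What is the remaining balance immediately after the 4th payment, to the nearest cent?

€14,499.50

Monthly rate r = 12.4%/12 = 1.03333% = 0.0103333.
Each month: B ← B·(1+r) − €1,050.29.
Month 1: interest €186.11; balance after payment €17,146.01.
Month 2: interest €177.18; balance after payment €16,272.89.
Month 3: interest €168.15; balance after payment €15,390.75.
Month 4: interest €159.04; balance after payment €14,499.50.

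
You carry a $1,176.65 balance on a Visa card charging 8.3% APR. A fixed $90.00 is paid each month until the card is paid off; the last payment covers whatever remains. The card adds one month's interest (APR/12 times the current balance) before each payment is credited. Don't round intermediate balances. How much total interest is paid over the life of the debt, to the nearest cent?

Monthly rate r = 8.3%/12 = 0.691667% = 0.00691667.
Payoff takes n = ⌈−ln(1 − rB₀/P)/ln(1+r)⌉ = ⌈13.751⌉ = 14 payments; the last is $67.61.
Total paid = 13·$90.00 + $67.61 = $1,237.61.
Total interest = total paid − principal = $1,237.61 − $1,176.65 = $60.96.

$60.96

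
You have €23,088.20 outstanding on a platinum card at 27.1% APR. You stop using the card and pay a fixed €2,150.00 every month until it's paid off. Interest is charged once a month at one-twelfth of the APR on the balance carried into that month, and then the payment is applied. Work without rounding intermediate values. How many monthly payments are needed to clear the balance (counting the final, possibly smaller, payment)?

13 payments

Monthly rate r = 27.1%/12 = 2.25833% = 0.0225833.
Recurrence: B ← B·(1+r) − €2,150.00.
Month 1: interest €521.41; balance after payment €21,459.61.
Month 2: interest €484.63; balance after payment €19,794.24.
Closed form: n = −ln(1 − rB₀/P)/ln(1+r) = −ln(0.75748)/ln(1.02258) ≈ 12.437, so the balance reaches zero during payment 13.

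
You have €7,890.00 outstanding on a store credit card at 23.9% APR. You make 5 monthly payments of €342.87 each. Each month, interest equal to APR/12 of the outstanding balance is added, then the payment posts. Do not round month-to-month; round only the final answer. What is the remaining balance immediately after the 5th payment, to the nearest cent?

€6,923.63

Monthly rate r = 23.9%/12 = 1.99167% = 0.0199167.
Each month: B ← B·(1+r) − €342.87.
Month 1: interest €157.14; balance after payment €7,704.27.
Month 2: interest €153.44; balance after payment €7,514.85.
Month 3: interest €149.67; balance after payment €7,321.65.
Month 4: interest €145.82; balance after payment €7,124.60.
Month 5: interest €141.90; balance after payment €6,923.63.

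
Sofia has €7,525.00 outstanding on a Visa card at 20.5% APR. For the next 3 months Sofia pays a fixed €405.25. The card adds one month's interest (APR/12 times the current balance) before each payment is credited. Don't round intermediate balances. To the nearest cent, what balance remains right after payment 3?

€6,680.64

Monthly rate r = 20.5%/12 = 1.70833% = 0.0170833.
Each month: B ← B·(1+r) − €405.25.
Month 1: interest €128.55; balance after payment €7,248.30.
Month 2: interest €123.83; balance after payment €6,966.88.
Month 3: interest €119.02; balance after payment €6,680.64.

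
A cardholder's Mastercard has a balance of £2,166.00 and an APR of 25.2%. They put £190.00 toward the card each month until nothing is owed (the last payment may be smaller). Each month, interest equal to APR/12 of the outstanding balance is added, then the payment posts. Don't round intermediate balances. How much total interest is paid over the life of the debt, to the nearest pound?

£336

Monthly rate r = 25.2%/12 = 2.1% = 0.021.
Payoff takes n = ⌈−ln(1 − rB₀/P)/ln(1+r)⌉ = ⌈13.167⌉ = 14 payments; the last is £32.04.
Total paid = 13·£190.00 + £32.04 = £2,502.04.
Total interest = total paid − principal = £2,502.04 − £2,166.00 = £336.04.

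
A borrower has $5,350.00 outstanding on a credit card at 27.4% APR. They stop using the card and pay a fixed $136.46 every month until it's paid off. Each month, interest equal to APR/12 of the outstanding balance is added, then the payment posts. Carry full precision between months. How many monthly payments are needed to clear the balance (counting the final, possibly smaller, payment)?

Monthly rate r = 27.4%/12 = 2.28333% = 0.0228333.
Recurrence: B ← B·(1+r) − $136.46.
Month 1: interest $122.16; balance after payment $5,335.70.
Month 2: interest $121.83; balance after payment $5,321.07.
Closed form: n = −ln(1 − rB₀/P)/ln(1+r) = −ln(0.1048)/ln(1.02283) ≈ 99.911, so the balance reaches zero during payment 100.

100 payments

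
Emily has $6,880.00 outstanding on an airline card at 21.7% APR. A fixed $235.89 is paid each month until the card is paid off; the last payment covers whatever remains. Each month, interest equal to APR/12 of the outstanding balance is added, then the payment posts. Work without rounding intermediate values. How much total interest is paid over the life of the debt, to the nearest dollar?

$2,986

Monthly rate r = 21.7%/12 = 1.80833% = 0.0180833.
Payoff takes n = ⌈−ln(1 − rB₀/P)/ln(1+r)⌉ = ⌈41.823⌉ = 42 payments; the last is $194.55.
Total paid = 41·$235.89 + $194.55 = $9,866.04.
Total interest = total paid − principal = $9,866.04 − $6,880.00 = $2,986.04.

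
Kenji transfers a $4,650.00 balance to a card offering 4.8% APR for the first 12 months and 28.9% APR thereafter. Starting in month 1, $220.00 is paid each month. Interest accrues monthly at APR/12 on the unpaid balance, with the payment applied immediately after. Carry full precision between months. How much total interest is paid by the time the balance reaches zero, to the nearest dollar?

Promo months 1–12 at r₀ = 4.8%/12 = 0.004; months 13+ at r₁ = 28.9%/12 = 0.0240833.
After month 12: iterate B ← B·(1+r₀) − $220.00 for 12 months → $2,179.32.
Then at r₁ with $220.00/mo: n₂ = −ln(1 − r₁·B/P)/ln(1+r₁) ≈ 11.45 → 12 more payments.
Total paid = 23·$220.00 + $100.29 = $5,160.29; interest = $5,160.29 − $4,650.00 = $510.29.

$510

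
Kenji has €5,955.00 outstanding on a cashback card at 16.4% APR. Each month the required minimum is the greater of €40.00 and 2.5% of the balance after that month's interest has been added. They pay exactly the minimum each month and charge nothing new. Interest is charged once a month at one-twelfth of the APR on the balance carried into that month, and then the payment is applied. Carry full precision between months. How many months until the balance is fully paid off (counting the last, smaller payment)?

171 months

Monthly rate r = 16.4%/12 = 1.36667% = 0.0136667.
While 2.5% of the post-interest balance exceeds €40.00, each month B ← (B·(1+r))·(1 − 0.025), i.e. B shrinks by the factor (1+r)·0.975 = 0.98833.
This holds for months 1–114. Entering month 115 the balance is €1,561.19; 2.5% of the post-interest balance is now below €40.00, so the flat €40.00 minimum applies from here.
From month 115 a fixed €40.00 at rate r clears €1,561.19 in 57 more payments. Total: 114 + 57 = 171 months.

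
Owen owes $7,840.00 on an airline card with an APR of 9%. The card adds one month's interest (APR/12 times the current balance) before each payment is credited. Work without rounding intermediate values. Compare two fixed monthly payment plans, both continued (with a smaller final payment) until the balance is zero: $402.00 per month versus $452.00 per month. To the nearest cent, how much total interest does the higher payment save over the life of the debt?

Monthly rate r = 9%/12 = 0.75% = 0.0075.
At $402.00/mo: n = ⌈−ln(1 − rB₀/P)/ln(1+r)⌉ = 22 payments (last $66.19); total interest = total paid − $7,840.00 = $668.19.
At $452.00/mo: 19 payments (last $294.83); total interest $590.83.
Interest saved = $668.19 − $590.83 = $77.36.

$77.36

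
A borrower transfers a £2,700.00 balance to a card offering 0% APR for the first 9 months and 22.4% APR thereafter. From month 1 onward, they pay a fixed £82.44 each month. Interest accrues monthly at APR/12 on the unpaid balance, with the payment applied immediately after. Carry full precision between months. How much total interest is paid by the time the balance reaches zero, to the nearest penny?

Promo months 1–9 at r₀ = 0%/12 = 0; months 10+ at r₁ = 22.4%/12 = 0.0186667.
After month 9 (no interest yet): B = £2,700.00 − 9·£82.44 = £1,958.04.
Then at r₁ with £82.44/mo: n₂ = −ln(1 − r₁·B/P)/ln(1+r₁) ≈ 31.68 → 32 more payments.
Total paid = 40·£82.44 + £55.86 = £3,353.46; interest = £3,353.46 − £2,700.00 = £653.46.

£653.46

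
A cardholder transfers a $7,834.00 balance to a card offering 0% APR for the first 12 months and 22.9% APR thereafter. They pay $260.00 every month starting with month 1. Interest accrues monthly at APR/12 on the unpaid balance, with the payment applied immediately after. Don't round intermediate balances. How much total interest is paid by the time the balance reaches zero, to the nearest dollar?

Promo months 1–12 at r₀ = 0%/12 = 0; months 13+ at r₁ = 22.9%/12 = 0.0190833.
After month 12 (no interest yet): B = $7,834.00 − 12·$260.00 = $4,714.00.
Then at r₁ with $260.00/mo: n₂ = −ln(1 − r₁·B/P)/ln(1+r₁) ≈ 22.46 → 23 more payments.
Total paid = 34·$260.00 + $121.14 = $8,961.14; interest = $8,961.14 − $7,834.00 = $1,127.14.

$1,127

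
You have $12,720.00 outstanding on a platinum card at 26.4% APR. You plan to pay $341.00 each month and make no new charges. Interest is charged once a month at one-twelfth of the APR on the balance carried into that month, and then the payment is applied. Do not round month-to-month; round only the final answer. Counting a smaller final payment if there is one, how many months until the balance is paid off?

Monthly rate r = 26.4%/12 = 2.2% = 0.022.
Recurrence: B ← B·(1+r) − $341.00.
Month 1: interest $279.84; balance after payment $12,658.84.
Month 2: interest $278.49; balance after payment $12,596.33.
Closed form: n = −ln(1 − rB₀/P)/ln(1+r) = −ln(0.17935)/ln(1.022) ≈ 78.965, so the balance reaches zero during payment 79.

79 months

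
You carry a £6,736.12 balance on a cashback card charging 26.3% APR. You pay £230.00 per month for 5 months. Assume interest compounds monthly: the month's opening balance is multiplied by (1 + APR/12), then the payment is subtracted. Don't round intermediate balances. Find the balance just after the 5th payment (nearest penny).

Monthly rate r = 26.3%/12 = 2.19167% = 0.0219167.
Each month: B ← B·(1+r) − £230.00.
Month 1: interest £147.63; balance after payment £6,653.75.
Month 2: interest £145.83; balance after payment £6,569.58.
Month 3: interest £143.98; balance after payment £6,483.56.
Month 4: interest £142.10; balance after payment £6,395.66.
Month 5: interest £140.17; balance after payment £6,305.83.

£6,305.83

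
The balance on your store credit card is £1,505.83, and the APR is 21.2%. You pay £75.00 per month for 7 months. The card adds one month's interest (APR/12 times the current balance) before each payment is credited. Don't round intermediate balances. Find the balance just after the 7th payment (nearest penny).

Monthly rate r = 21.2%/12 = 1.76667% = 0.0176667.
Each month: B ← B·(1+r) − £75.00.
Month 1: interest £26.60; balance after payment £1,457.43.
Month 2: interest £25.75; balance after payment £1,408.18.
Month 3: interest £24.88; balance after payment £1,358.06.
Month 4: interest £23.99; balance after payment £1,307.05.
Month 5: interest £23.09; balance after payment £1,255.14.
Month 6: interest £22.17; balance after payment £1,202.32.
Month 7: interest £21.24; balance after payment £1,148.56.

£1,148.56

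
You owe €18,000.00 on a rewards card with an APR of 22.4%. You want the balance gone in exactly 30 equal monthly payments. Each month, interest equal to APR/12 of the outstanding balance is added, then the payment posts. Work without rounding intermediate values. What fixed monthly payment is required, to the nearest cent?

Monthly rate r = 22.4%/12 = 1.86667% = 0.0186667.
Level-payment amortization: P = B₀·r / (1 − (1+r)^(−n)) = 18000.00·0.0186667 / (1 − 1.01867^(−30)).
Denominator 1 − (1+r)^(−30) = 0.425834432.
P = 336 / 0.425834432 ≈ 789.04.

€789.04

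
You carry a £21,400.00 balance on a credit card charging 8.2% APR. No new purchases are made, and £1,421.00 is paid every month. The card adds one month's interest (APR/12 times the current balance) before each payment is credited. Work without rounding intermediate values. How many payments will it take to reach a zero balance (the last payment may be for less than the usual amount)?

16 months

Monthly rate r = 8.2%/12 = 0.683333% = 0.00683333.
Recurrence: B ← B·(1+r) − £1,421.00.
Month 1: interest £146.23; balance after payment £20,125.23.
Month 2: interest £137.52; balance after payment £18,841.76.
Closed form: n = −ln(1 − rB₀/P)/ln(1+r) = −ln(0.89709)/ln(1.00683) ≈ 15.947, so the balance reaches zero during payment 16.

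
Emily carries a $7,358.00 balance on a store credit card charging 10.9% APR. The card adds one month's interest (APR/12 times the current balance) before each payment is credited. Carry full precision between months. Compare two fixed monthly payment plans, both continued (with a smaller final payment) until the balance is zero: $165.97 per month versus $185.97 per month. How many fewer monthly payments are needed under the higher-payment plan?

7 fewer payments

Monthly rate r = 10.9%/12 = 0.908333% = 0.00908333.
At $165.97/mo: n = ⌈−ln(1 − rB₀/P)/ln(1+r)⌉ = 57 payments (last $164.39); total interest = total paid − $7,358.00 = $2,100.71.
At $185.97/mo: 50 payments (last $46.54); total interest $1,801.07.
Payments saved = 57 − 50 = 7.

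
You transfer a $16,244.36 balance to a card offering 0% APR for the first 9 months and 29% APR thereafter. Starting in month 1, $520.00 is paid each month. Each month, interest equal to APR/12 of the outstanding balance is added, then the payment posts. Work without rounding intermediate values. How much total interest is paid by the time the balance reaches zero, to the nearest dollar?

$5,226

Promo months 1–9 at r₀ = 0%/12 = 0; months 10+ at r₁ = 29%/12 = 0.0241667.
After month 9 (no interest yet): B = $16,244.36 − 9·$520.00 = $11,564.36.
Then at r₁ with $520.00/mo: n₂ = −ln(1 − r₁·B/P)/ln(1+r₁) ≈ 32.29 → 33 more payments.
Total paid = 41·$520.00 + $150.56 = $21,470.56; interest = $21,470.56 − $16,244.36 = $5,226.20.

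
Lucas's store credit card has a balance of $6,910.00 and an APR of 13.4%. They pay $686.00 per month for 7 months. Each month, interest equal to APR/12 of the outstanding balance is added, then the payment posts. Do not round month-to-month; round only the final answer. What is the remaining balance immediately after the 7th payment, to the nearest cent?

$2,502.67

Monthly rate r = 13.4%/12 = 1.11667% = 0.0111667.
Each month: B ← B·(1+r) − $686.00.
Month 1: interest $77.16; balance after payment $6,301.16.
Month 2: interest $70.36; balance after payment $5,685.52.
Month 3: interest $63.49; balance after payment $5,063.01.
Month 4: interest $56.54; balance after payment $4,433.55.
Month 5: interest $49.51; balance after payment $3,797.06.
Month 6: interest $42.40; balance after payment $3,153.46.
Month 7: interest $35.21; balance after payment $2,502.67.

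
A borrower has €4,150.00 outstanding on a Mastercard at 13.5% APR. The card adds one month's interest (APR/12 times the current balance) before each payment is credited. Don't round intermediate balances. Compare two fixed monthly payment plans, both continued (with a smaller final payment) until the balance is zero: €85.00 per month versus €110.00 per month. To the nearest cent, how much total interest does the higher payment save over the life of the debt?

€623.03

Monthly rate r = 13.5%/12 = 1.125% = 0.01125.
At €85.00/mo: n = ⌈−ln(1 − rB₀/P)/ln(1+r)⌉ = 72 payments (last €19.72); total interest = total paid − €4,150.00 = €1,904.72.
At €110.00/mo: 50 payments (last €41.69); total interest €1,281.69.
Interest saved = €1,904.72 − €1,281.69 = €623.03.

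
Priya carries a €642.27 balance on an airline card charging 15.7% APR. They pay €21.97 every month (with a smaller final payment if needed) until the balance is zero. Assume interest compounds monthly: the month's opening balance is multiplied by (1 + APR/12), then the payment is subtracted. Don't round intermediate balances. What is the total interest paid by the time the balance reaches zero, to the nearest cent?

€172.48

Monthly rate r = 15.7%/12 = 1.30833% = 0.0130833.
Payoff takes n = ⌈−ln(1 − rB₀/P)/ln(1+r)⌉ = ⌈37.084⌉ = 38 payments; the last is €1.86.
Total paid = 37·€21.97 + €1.86 = €814.75.
Total interest = total paid − principal = €814.75 − €642.27 = €172.48.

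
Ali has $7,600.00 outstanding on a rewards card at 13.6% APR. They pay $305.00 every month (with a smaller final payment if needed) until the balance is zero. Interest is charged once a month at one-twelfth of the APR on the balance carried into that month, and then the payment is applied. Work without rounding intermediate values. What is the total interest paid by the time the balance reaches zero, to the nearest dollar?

Monthly rate r = 13.6%/12 = 1.13333% = 0.0113333.
Payoff takes n = ⌈−ln(1 − rB₀/P)/ln(1+r)⌉ = ⌈29.446⌉ = 30 payments; the last is $136.58.
Total paid = 29·$305.00 + $136.58 = $8,981.58.
Total interest = total paid − principal = $8,981.58 − $7,600.00 = $1,381.58.

$1,382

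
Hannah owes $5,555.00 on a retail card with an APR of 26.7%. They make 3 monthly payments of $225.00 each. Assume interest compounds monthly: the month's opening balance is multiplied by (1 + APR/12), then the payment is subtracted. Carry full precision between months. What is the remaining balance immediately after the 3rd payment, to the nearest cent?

$5,243.98

Monthly rate r = 26.7%/12 = 2.225% = 0.02225.
Each month: B ← B·(1+r) − $225.00.
Month 1: interest $123.60; balance after payment $5,453.60.
Month 2: interest $121.34; balance after payment $5,349.94.
Month 3: interest $119.04; balance after payment $5,243.98.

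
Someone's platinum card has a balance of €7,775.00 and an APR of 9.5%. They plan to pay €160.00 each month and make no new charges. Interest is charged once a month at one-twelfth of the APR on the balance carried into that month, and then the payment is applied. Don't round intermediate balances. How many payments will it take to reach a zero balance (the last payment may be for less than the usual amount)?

62 payments

Monthly rate r = 9.5%/12 = 0.791667% = 0.00791667.
Recurrence: B ← B·(1+r) − €160.00.
Month 1: interest €61.55; balance after payment €7,676.55.
Month 2: interest €60.77; balance after payment €7,577.32.
Closed form: n = −ln(1 − rB₀/P)/ln(1+r) = −ln(0.6153)/ln(1.00792) ≈ 61.587, so the balance reaches zero during payment 62.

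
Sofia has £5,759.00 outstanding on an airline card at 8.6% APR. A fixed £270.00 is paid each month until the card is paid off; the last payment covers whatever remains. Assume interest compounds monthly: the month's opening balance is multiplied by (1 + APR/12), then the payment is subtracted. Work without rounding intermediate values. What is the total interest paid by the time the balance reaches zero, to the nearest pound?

£513

Monthly rate r = 8.6%/12 = 0.716667% = 0.00716667.
Payoff takes n = ⌈−ln(1 − rB₀/P)/ln(1+r)⌉ = ⌈23.231⌉ = 24 payments; the last is £62.43.
Total paid = 23·£270.00 + £62.43 = £6,272.43.
Total interest = total paid − principal = £6,272.43 − £5,759.00 = £513.43.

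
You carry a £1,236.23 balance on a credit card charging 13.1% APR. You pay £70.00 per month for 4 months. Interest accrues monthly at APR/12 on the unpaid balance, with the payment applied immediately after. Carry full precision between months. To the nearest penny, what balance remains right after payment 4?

£1,006.48

Monthly rate r = 13.1%/12 = 1.09167% = 0.0109167.
Each month: B ← B·(1+r) − £70.00.
Month 1: interest £13.50; balance after payment £1,179.73.
Month 2: interest £12.88; balance after payment £1,122.60.
Month 3: interest £12.26; balance after payment £1,064.86.
Month 4: interest £11.62; balance after payment £1,006.48.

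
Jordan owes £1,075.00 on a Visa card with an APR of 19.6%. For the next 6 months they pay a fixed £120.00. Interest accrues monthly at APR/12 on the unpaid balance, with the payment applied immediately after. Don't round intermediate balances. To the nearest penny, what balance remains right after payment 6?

Monthly rate r = 19.6%/12 = 1.63333% = 0.0163333.
Each month: B ← B·(1+r) − £120.00.
Month 1: interest £17.56; balance after payment £972.56.
Month 2: interest £15.89; balance after payment £868.44.
Month 3: interest £14.18; balance after payment £762.63.
Month 4: interest £12.46; balance after payment £655.08.
Month 5: interest £10.70; balance after payment £545.78.
Month 6: interest £8.91; balance after payment £434.70.

£434.70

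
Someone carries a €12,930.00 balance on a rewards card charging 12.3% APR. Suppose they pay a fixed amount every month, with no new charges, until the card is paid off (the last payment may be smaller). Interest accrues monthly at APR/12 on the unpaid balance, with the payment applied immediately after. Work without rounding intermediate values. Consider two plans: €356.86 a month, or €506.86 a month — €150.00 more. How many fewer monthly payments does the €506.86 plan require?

Monthly rate r = 12.3%/12 = 1.025% = 0.01025.
At €356.86/mo: n = ⌈−ln(1 − rB₀/P)/ln(1+r)⌉ = 46 payments (last €187.12); total interest = total paid − €12,930.00 = €3,315.82.
At €506.86/mo: 30 payments (last €366.67); total interest €2,135.61.
Payments saved = 46 − 30 = 16.

16 fewer payments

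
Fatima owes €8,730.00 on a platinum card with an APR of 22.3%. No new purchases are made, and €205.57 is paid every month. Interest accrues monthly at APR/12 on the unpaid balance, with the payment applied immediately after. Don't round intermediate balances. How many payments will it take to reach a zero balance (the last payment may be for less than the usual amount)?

85 payments

Monthly rate r = 22.3%/12 = 1.85833% = 0.0185833.
Recurrence: B ← B·(1+r) − €205.57.
Month 1: interest €162.23; balance after payment €8,686.66.
Month 2: interest €161.43; balance after payment €8,642.52.
Closed form: n = −ln(1 − rB₀/P)/ln(1+r) = −ln(0.21082)/ln(1.01858) ≈ 84.548, so the balance reaches zero during payment 85.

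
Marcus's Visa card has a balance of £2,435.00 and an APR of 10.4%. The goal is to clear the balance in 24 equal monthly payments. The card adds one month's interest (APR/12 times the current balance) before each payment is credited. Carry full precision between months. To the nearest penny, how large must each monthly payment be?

Monthly rate r = 10.4%/12 = 0.866667% = 0.00866667.
Level-payment amortization: P = B₀·r / (1 − (1+r)^(−n)) = 2435.00·0.00866667 / (1 − 1.00867^(−24)).
Denominator 1 − (1+r)^(−24) = 0.18706477.
P = 21.1033 / 0.18706477 ≈ 112.81.

£112.81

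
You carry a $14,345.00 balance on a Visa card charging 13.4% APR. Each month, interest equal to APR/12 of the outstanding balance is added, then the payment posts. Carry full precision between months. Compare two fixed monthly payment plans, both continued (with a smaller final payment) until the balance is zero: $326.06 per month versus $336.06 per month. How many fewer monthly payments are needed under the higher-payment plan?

2 fewer payments

Monthly rate r = 13.4%/12 = 1.11667% = 0.0111667.
At $326.06/mo: n = ⌈−ln(1 − rB₀/P)/ln(1+r)⌉ = 61 payments (last $281.07); total interest = total paid − $14,345.00 = $5,499.67.
At $336.06/mo: 59 payments (last $104.62); total interest $5,251.10.
Payments saved = 61 − 59 = 2.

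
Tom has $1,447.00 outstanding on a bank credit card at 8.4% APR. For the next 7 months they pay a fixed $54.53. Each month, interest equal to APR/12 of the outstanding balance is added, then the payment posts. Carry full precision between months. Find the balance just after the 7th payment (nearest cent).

$1,129.59

Monthly rate r = 8.4%/12 = 0.7% = 0.007.
Each month: B ← B·(1+r) − $54.53.
Month 1: interest $10.13; balance after payment $1,402.60.
Month 2: interest $9.82; balance after payment $1,357.89.
Month 3: interest $9.51; balance after payment $1,312.86.
Month 4: interest $9.19; balance after payment $1,267.52.
Month 5: interest $8.87; balance after payment $1,221.87.
Month 6: interest $8.55; balance after payment $1,175.89.
Month 7: interest $8.23; balance after payment $1,129.59.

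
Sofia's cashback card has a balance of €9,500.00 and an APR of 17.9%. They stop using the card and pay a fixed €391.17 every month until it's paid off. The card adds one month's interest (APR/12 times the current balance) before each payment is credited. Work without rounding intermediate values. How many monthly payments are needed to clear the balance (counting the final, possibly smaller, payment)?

Monthly rate r = 17.9%/12 = 1.49167% = 0.0149167.
Recurrence: B ← B·(1+r) − €391.17.
Month 1: interest €141.71; balance after payment €9,250.54.
Month 2: interest €137.99; balance after payment €8,997.36.
Closed form: n = −ln(1 − rB₀/P)/ln(1+r) = −ln(0.63773)/ln(1.01492) ≈ 30.381, so the balance reaches zero during payment 31.

31 payments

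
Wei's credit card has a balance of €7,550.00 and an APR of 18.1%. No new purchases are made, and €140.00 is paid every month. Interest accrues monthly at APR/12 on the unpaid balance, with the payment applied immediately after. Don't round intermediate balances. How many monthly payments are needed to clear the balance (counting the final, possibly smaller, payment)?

Monthly rate r = 18.1%/12 = 1.50833% = 0.0150833.
Recurrence: B ← B·(1+r) − €140.00.
Month 1: interest €113.88; balance after payment €7,523.88.
Month 2: interest €113.49; balance after payment €7,497.36.
Closed form: n = −ln(1 − rB₀/P)/ln(1+r) = −ln(0.18658)/ln(1.01508) ≈ 112.146, so the balance reaches zero during payment 113.

113 months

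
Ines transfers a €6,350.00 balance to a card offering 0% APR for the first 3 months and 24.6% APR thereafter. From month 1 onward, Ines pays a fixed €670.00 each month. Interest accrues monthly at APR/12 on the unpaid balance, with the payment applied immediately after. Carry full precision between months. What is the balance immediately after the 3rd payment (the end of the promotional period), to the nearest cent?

Promo months 1–3 at r₀ = 0%/12 = 0; months 4+ at r₁ = 24.6%/12 = 0.0205.
After month 3 (no interest yet): B = €6,350.00 − 3·€670.00 = €4,340.00.

€4,340.00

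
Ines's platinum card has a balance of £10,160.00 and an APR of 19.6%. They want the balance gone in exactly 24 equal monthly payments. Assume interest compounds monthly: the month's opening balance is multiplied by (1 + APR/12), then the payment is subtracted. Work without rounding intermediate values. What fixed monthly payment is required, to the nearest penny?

Monthly rate r = 19.6%/12 = 1.63333% = 0.0163333.
Level-payment amortization: P = B₀·r / (1 − (1+r)^(−n)) = 10160.00·0.0163333 / (1 − 1.01633^(−24)).
Denominator 1 − (1+r)^(−24) = 0.322152609.
P = 165.947 / 0.322152609 ≈ 515.12.

£515.12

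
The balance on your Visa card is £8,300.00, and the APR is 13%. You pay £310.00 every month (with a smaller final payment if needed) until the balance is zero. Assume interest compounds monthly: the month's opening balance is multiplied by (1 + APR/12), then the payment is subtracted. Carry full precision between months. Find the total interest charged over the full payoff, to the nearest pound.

Monthly rate r = 13%/12 = 1.08333% = 0.0108333.
Payoff takes n = ⌈−ln(1 − rB₀/P)/ln(1+r)⌉ = ⌈31.792⌉ = 32 payments; the last is £245.94.
Total paid = 31·£310.00 + £245.94 = £9,855.94.
Total interest = total paid − principal = £9,855.94 − £8,300.00 = £1,555.94.

£1,556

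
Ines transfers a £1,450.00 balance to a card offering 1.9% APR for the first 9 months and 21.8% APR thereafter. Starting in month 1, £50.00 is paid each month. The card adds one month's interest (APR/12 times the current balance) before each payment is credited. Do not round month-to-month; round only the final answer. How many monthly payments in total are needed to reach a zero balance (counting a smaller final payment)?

Promo months 1–9 at r₀ = 1.9%/12 = 0.00158333; months 10+ at r₁ = 21.8%/12 = 0.0181667.
After month 9: iterate B ← B·(1+r₀) − £50.00 for 9 months → £1,017.93.
Then at r₁ with £50.00/mo: n₂ = −ln(1 − r₁·B/P)/ln(1+r₁) ≈ 25.65 → 26 more payments.

35 months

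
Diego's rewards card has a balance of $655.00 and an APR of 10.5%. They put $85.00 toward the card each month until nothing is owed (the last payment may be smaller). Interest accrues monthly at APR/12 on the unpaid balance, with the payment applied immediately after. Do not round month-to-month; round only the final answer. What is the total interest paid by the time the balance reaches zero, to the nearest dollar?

$26

Monthly rate r = 10.5%/12 = 0.875% = 0.00875.
Payoff takes n = ⌈−ln(1 − rB₀/P)/ln(1+r)⌉ = ⌈8.013⌉ = 9 payments; the last is $1.10.
Total paid = 8·$85.00 + $1.10 = $681.10.
Total interest = total paid − principal = $681.10 − $655.00 = $26.10.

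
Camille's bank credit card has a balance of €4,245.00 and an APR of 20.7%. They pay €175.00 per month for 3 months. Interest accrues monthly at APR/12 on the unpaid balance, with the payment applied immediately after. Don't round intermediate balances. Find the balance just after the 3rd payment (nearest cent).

Monthly rate r = 20.7%/12 = 1.725% = 0.01725.
Each month: B ← B·(1+r) − €175.00.
Month 1: interest €73.23; balance after payment €4,143.23.
Month 2: interest €71.47; balance after payment €4,039.70.
Month 3: interest €69.68; balance after payment €3,934.38.

€3,934.38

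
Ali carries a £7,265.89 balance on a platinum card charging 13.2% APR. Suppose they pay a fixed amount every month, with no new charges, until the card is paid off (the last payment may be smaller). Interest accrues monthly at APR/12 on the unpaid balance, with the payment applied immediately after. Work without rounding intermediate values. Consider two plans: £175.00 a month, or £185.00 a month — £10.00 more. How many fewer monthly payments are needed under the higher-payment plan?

4 fewer payments

Monthly rate r = 13.2%/12 = 1.1% = 0.011.
At £175.00/mo: n = ⌈−ln(1 − rB₀/P)/ln(1+r)⌉ = 56 payments (last £134.88); total interest = total paid − £7,265.89 = £2,493.99.
At £185.00/mo: 52 payments (last £131.14); total interest £2,300.25.
Payments saved = 56 − 52 = 4.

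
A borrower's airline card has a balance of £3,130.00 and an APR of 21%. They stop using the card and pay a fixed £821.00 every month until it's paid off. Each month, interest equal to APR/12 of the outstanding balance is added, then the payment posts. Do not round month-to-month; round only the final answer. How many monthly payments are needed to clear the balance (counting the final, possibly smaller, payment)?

Monthly rate r = 21%/12 = 1.75% = 0.0175.
Recurrence: B ← B·(1+r) − £821.00.
Month 1: interest £54.78; balance after payment £2,363.78.
Month 2: interest £41.37; balance after payment £1,584.14.
Month 3: interest £27.72; balance after payment £790.86.
Month 4: interest £13.84; balance after payment £0.00.

4 months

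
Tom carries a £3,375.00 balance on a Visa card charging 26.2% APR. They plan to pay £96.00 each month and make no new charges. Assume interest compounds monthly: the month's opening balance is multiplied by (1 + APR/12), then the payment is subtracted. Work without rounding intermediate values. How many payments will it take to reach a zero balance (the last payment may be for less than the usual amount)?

Monthly rate r = 26.2%/12 = 2.18333% = 0.0218333.
Recurrence: B ← B·(1+r) − £96.00.
Month 1: interest £73.69; balance after payment £3,352.69.
Month 2: interest £73.20; balance after payment £3,329.89.
Closed form: n = −ln(1 − rB₀/P)/ln(1+r) = −ln(0.23242)/ln(1.02183) ≈ 67.561, so the balance reaches zero during payment 68.

68 payments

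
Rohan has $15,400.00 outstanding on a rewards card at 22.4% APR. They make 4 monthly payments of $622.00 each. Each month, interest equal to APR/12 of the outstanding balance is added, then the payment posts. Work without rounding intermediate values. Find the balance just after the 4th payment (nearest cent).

$14,023.93

Monthly rate r = 22.4%/12 = 1.86667% = 0.0186667.
Each month: B ← B·(1+r) − $622.00.
Month 1: interest $287.47; balance after payment $15,065.47.
Month 2: interest $281.22; balance after payment $14,724.69.
Month 3: interest $274.86; balance after payment $14,377.55.
Month 4: interest $268.38; balance after payment $14,023.93.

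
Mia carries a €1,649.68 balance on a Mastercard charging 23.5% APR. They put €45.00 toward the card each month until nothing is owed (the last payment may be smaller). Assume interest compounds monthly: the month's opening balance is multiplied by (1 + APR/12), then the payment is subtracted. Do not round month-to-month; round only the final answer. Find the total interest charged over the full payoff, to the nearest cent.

€1,286.86

Monthly rate r = 23.5%/12 = 1.95833% = 0.0195833.
Payoff takes n = ⌈−ln(1 − rB₀/P)/ln(1+r)⌉ = ⌈65.255⌉ = 66 payments; the last is €11.54.
Total paid = 65·€45.00 + €11.54 = €2,936.54.
Total interest = total paid − principal = €2,936.54 − €1,649.68 = €1,286.86.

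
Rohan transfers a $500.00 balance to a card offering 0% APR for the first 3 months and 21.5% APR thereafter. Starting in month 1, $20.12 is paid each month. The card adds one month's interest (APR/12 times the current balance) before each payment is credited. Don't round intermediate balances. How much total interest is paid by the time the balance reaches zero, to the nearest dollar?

$123

Promo months 1–3 at r₀ = 0%/12 = 0; months 4+ at r₁ = 21.5%/12 = 0.0179167.
After month 3 (no interest yet): B = $500.00 − 3·$20.12 = $439.64.
Then at r₁ with $20.12/mo: n₂ = −ln(1 − r₁·B/P)/ln(1+r₁) ≈ 27.97 → 28 more payments.
Total paid = 30·$20.12 + $19.59 = $623.19; interest = $623.19 − $500.00 = $123.19.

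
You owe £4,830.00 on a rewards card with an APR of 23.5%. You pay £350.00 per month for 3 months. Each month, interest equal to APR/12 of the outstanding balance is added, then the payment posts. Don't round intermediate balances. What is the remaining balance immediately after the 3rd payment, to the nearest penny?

£4,048.66

Monthly rate r = 23.5%/12 = 1.95833% = 0.0195833.
Each month: B ← B·(1+r) − £350.00.
Month 1: interest £94.59; balance after payment £4,574.59.
Month 2: interest £89.59; balance after payment £4,314.17.
Month 3: interest £84.49; balance after payment £4,048.66.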